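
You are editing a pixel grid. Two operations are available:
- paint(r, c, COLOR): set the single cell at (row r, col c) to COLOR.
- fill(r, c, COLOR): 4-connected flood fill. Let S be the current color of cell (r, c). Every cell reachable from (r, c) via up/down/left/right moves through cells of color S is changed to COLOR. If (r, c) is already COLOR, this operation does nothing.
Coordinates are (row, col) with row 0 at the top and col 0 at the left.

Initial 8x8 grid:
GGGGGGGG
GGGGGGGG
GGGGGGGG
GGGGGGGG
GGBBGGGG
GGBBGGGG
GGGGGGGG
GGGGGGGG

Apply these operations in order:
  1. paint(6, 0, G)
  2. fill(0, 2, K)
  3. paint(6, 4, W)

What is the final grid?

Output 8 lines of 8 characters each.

Answer: KKKKKKKK
KKKKKKKK
KKKKKKKK
KKKKKKKK
KKBBKKKK
KKBBKKKK
KKKKWKKK
KKKKKKKK

Derivation:
After op 1 paint(6,0,G):
GGGGGGGG
GGGGGGGG
GGGGGGGG
GGGGGGGG
GGBBGGGG
GGBBGGGG
GGGGGGGG
GGGGGGGG
After op 2 fill(0,2,K) [60 cells changed]:
KKKKKKKK
KKKKKKKK
KKKKKKKK
KKKKKKKK
KKBBKKKK
KKBBKKKK
KKKKKKKK
KKKKKKKK
After op 3 paint(6,4,W):
KKKKKKKK
KKKKKKKK
KKKKKKKK
KKKKKKKK
KKBBKKKK
KKBBKKKK
KKKKWKKK
KKKKKKKK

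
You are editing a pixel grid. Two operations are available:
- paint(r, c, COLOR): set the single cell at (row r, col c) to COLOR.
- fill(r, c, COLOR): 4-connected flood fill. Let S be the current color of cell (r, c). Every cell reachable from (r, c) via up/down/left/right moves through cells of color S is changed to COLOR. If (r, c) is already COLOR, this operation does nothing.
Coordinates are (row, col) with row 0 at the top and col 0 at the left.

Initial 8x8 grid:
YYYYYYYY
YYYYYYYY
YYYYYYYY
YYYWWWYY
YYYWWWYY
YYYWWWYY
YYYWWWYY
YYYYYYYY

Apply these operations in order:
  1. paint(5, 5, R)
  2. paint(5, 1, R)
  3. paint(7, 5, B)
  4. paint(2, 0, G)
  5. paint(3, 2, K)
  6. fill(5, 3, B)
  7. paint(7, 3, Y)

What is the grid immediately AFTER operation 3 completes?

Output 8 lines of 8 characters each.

After op 1 paint(5,5,R):
YYYYYYYY
YYYYYYYY
YYYYYYYY
YYYWWWYY
YYYWWWYY
YYYWWRYY
YYYWWWYY
YYYYYYYY
After op 2 paint(5,1,R):
YYYYYYYY
YYYYYYYY
YYYYYYYY
YYYWWWYY
YYYWWWYY
YRYWWRYY
YYYWWWYY
YYYYYYYY
After op 3 paint(7,5,B):
YYYYYYYY
YYYYYYYY
YYYYYYYY
YYYWWWYY
YYYWWWYY
YRYWWRYY
YYYWWWYY
YYYYYBYY

Answer: YYYYYYYY
YYYYYYYY
YYYYYYYY
YYYWWWYY
YYYWWWYY
YRYWWRYY
YYYWWWYY
YYYYYBYY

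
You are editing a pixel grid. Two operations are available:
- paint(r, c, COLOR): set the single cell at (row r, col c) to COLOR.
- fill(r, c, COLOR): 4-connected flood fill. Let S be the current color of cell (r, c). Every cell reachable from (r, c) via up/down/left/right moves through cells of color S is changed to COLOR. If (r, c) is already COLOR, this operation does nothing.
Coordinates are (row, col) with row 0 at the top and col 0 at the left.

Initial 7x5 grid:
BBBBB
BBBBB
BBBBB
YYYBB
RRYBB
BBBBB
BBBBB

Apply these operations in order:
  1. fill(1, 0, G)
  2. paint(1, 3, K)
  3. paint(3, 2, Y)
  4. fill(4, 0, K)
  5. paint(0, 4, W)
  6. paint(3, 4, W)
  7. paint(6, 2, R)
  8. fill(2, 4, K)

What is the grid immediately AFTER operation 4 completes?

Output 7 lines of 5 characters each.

Answer: GGGGG
GGGKG
GGGGG
YYYGG
KKYGG
GGGGG
GGGGG

Derivation:
After op 1 fill(1,0,G) [29 cells changed]:
GGGGG
GGGGG
GGGGG
YYYGG
RRYGG
GGGGG
GGGGG
After op 2 paint(1,3,K):
GGGGG
GGGKG
GGGGG
YYYGG
RRYGG
GGGGG
GGGGG
After op 3 paint(3,2,Y):
GGGGG
GGGKG
GGGGG
YYYGG
RRYGG
GGGGG
GGGGG
After op 4 fill(4,0,K) [2 cells changed]:
GGGGG
GGGKG
GGGGG
YYYGG
KKYGG
GGGGG
GGGGG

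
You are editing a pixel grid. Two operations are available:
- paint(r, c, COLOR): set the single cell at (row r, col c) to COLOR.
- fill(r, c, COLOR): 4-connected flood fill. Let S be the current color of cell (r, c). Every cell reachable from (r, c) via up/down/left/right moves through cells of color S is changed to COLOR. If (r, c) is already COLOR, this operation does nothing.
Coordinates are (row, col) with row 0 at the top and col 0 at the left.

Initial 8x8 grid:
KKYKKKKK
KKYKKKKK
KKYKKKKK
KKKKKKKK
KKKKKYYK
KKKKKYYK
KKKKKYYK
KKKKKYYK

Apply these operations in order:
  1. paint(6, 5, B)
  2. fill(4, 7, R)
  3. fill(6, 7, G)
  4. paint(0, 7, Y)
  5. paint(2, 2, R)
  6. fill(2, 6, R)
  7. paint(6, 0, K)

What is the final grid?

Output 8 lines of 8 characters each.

Answer: RRYRRRRY
RRYRRRRR
RRRRRRRR
RRRRRRRR
RRRRRYYR
RRRRRYYR
KRRRRBYR
RRRRRYYR

Derivation:
After op 1 paint(6,5,B):
KKYKKKKK
KKYKKKKK
KKYKKKKK
KKKKKKKK
KKKKKYYK
KKKKKYYK
KKKKKBYK
KKKKKYYK
After op 2 fill(4,7,R) [53 cells changed]:
RRYRRRRR
RRYRRRRR
RRYRRRRR
RRRRRRRR
RRRRRYYR
RRRRRYYR
RRRRRBYR
RRRRRYYR
After op 3 fill(6,7,G) [53 cells changed]:
GGYGGGGG
GGYGGGGG
GGYGGGGG
GGGGGGGG
GGGGGYYG
GGGGGYYG
GGGGGBYG
GGGGGYYG
After op 4 paint(0,7,Y):
GGYGGGGY
GGYGGGGG
GGYGGGGG
GGGGGGGG
GGGGGYYG
GGGGGYYG
GGGGGBYG
GGGGGYYG
After op 5 paint(2,2,R):
GGYGGGGY
GGYGGGGG
GGRGGGGG
GGGGGGGG
GGGGGYYG
GGGGGYYG
GGGGGBYG
GGGGGYYG
After op 6 fill(2,6,R) [52 cells changed]:
RRYRRRRY
RRYRRRRR
RRRRRRRR
RRRRRRRR
RRRRRYYR
RRRRRYYR
RRRRRBYR
RRRRRYYR
After op 7 paint(6,0,K):
RRYRRRRY
RRYRRRRR
RRRRRRRR
RRRRRRRR
RRRRRYYR
RRRRRYYR
KRRRRBYR
RRRRRYYR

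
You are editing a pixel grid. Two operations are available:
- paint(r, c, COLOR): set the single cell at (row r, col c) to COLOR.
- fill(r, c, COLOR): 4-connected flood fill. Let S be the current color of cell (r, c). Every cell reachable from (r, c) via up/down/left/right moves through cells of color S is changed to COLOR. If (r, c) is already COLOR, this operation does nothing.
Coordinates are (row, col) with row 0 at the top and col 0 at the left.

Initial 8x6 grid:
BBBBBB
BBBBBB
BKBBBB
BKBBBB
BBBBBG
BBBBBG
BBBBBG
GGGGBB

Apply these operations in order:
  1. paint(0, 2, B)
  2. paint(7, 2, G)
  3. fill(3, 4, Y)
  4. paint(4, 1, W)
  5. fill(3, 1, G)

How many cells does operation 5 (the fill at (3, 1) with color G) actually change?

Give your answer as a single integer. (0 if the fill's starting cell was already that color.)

Answer: 2

Derivation:
After op 1 paint(0,2,B):
BBBBBB
BBBBBB
BKBBBB
BKBBBB
BBBBBG
BBBBBG
BBBBBG
GGGGBB
After op 2 paint(7,2,G):
BBBBBB
BBBBBB
BKBBBB
BKBBBB
BBBBBG
BBBBBG
BBBBBG
GGGGBB
After op 3 fill(3,4,Y) [39 cells changed]:
YYYYYY
YYYYYY
YKYYYY
YKYYYY
YYYYYG
YYYYYG
YYYYYG
GGGGYY
After op 4 paint(4,1,W):
YYYYYY
YYYYYY
YKYYYY
YKYYYY
YWYYYG
YYYYYG
YYYYYG
GGGGYY
After op 5 fill(3,1,G) [2 cells changed]:
YYYYYY
YYYYYY
YGYYYY
YGYYYY
YWYYYG
YYYYYG
YYYYYG
GGGGYY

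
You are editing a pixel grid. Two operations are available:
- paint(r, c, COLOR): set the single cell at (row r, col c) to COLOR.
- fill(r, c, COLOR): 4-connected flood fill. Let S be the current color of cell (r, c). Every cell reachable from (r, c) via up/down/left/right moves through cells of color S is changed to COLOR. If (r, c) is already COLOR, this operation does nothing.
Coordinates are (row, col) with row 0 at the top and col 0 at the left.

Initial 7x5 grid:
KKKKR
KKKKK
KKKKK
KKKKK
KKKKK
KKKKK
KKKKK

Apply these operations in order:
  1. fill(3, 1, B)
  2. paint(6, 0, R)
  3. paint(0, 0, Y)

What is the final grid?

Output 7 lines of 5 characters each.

Answer: YBBBR
BBBBB
BBBBB
BBBBB
BBBBB
BBBBB
RBBBB

Derivation:
After op 1 fill(3,1,B) [34 cells changed]:
BBBBR
BBBBB
BBBBB
BBBBB
BBBBB
BBBBB
BBBBB
After op 2 paint(6,0,R):
BBBBR
BBBBB
BBBBB
BBBBB
BBBBB
BBBBB
RBBBB
After op 3 paint(0,0,Y):
YBBBR
BBBBB
BBBBB
BBBBB
BBBBB
BBBBB
RBBBB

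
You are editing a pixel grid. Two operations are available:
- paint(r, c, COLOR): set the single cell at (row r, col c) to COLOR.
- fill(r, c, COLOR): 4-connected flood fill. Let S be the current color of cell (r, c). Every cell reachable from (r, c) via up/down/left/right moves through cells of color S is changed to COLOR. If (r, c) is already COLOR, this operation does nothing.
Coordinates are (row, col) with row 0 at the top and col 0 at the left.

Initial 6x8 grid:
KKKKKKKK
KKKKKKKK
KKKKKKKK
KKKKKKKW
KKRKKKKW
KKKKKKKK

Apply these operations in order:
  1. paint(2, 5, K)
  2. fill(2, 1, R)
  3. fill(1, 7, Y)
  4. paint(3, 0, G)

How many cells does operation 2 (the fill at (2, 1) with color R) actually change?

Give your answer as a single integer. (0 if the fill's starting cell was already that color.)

Answer: 45

Derivation:
After op 1 paint(2,5,K):
KKKKKKKK
KKKKKKKK
KKKKKKKK
KKKKKKKW
KKRKKKKW
KKKKKKKK
After op 2 fill(2,1,R) [45 cells changed]:
RRRRRRRR
RRRRRRRR
RRRRRRRR
RRRRRRRW
RRRRRRRW
RRRRRRRR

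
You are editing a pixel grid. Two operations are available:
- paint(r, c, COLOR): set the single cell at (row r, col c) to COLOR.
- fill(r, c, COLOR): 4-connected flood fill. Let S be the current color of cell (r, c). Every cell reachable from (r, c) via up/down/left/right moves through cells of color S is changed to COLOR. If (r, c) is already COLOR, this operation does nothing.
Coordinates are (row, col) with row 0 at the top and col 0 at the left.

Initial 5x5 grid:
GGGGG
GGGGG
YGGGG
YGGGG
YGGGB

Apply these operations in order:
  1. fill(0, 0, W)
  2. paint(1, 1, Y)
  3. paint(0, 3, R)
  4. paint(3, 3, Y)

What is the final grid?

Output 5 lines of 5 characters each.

Answer: WWWRW
WYWWW
YWWWW
YWWYW
YWWWB

Derivation:
After op 1 fill(0,0,W) [21 cells changed]:
WWWWW
WWWWW
YWWWW
YWWWW
YWWWB
After op 2 paint(1,1,Y):
WWWWW
WYWWW
YWWWW
YWWWW
YWWWB
After op 3 paint(0,3,R):
WWWRW
WYWWW
YWWWW
YWWWW
YWWWB
After op 4 paint(3,3,Y):
WWWRW
WYWWW
YWWWW
YWWYW
YWWWB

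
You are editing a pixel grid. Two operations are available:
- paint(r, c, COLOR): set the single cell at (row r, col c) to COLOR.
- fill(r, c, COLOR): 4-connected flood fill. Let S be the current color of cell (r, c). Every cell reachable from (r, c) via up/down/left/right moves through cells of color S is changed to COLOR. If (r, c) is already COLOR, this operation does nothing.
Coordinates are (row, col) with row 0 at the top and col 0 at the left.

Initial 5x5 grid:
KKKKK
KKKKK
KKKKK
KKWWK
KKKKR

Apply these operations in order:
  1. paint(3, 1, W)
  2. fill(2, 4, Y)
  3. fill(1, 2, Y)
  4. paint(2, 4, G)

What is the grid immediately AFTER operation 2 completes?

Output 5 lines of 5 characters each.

Answer: YYYYY
YYYYY
YYYYY
YWWWY
YYYYR

Derivation:
After op 1 paint(3,1,W):
KKKKK
KKKKK
KKKKK
KWWWK
KKKKR
After op 2 fill(2,4,Y) [21 cells changed]:
YYYYY
YYYYY
YYYYY
YWWWY
YYYYR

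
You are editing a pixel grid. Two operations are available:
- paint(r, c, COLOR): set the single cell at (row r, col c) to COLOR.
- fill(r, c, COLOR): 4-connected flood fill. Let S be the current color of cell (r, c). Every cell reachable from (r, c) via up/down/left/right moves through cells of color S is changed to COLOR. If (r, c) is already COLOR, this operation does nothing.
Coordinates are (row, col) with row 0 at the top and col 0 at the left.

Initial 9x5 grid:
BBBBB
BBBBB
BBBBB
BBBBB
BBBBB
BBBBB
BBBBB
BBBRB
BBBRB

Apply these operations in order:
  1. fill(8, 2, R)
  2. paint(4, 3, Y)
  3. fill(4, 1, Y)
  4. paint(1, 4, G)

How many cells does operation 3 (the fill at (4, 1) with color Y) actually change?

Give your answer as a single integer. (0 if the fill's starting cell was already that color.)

After op 1 fill(8,2,R) [43 cells changed]:
RRRRR
RRRRR
RRRRR
RRRRR
RRRRR
RRRRR
RRRRR
RRRRR
RRRRR
After op 2 paint(4,3,Y):
RRRRR
RRRRR
RRRRR
RRRRR
RRRYR
RRRRR
RRRRR
RRRRR
RRRRR
After op 3 fill(4,1,Y) [44 cells changed]:
YYYYY
YYYYY
YYYYY
YYYYY
YYYYY
YYYYY
YYYYY
YYYYY
YYYYY

Answer: 44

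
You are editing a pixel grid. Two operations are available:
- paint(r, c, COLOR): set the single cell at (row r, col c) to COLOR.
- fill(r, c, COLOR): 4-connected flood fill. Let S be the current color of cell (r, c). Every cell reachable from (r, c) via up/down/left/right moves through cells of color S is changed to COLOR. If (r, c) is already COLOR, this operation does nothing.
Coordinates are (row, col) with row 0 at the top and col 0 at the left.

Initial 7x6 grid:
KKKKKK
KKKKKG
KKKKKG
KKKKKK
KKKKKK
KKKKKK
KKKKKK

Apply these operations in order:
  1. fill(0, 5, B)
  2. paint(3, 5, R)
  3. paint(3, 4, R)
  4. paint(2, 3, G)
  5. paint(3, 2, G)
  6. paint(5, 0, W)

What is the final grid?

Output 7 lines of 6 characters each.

After op 1 fill(0,5,B) [40 cells changed]:
BBBBBB
BBBBBG
BBBBBG
BBBBBB
BBBBBB
BBBBBB
BBBBBB
After op 2 paint(3,5,R):
BBBBBB
BBBBBG
BBBBBG
BBBBBR
BBBBBB
BBBBBB
BBBBBB
After op 3 paint(3,4,R):
BBBBBB
BBBBBG
BBBBBG
BBBBRR
BBBBBB
BBBBBB
BBBBBB
After op 4 paint(2,3,G):
BBBBBB
BBBBBG
BBBGBG
BBBBRR
BBBBBB
BBBBBB
BBBBBB
After op 5 paint(3,2,G):
BBBBBB
BBBBBG
BBBGBG
BBGBRR
BBBBBB
BBBBBB
BBBBBB
After op 6 paint(5,0,W):
BBBBBB
BBBBBG
BBBGBG
BBGBRR
BBBBBB
WBBBBB
BBBBBB

Answer: BBBBBB
BBBBBG
BBBGBG
BBGBRR
BBBBBB
WBBBBB
BBBBBB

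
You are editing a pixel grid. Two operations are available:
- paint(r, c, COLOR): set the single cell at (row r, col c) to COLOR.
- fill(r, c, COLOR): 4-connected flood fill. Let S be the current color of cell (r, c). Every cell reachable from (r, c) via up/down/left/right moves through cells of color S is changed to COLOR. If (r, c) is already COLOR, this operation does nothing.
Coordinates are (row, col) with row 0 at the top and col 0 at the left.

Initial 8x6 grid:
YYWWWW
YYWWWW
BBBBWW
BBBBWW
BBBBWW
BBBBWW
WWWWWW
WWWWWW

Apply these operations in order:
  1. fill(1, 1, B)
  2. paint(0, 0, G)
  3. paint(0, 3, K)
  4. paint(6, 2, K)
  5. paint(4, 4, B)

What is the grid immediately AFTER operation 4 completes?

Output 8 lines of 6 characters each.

After op 1 fill(1,1,B) [4 cells changed]:
BBWWWW
BBWWWW
BBBBWW
BBBBWW
BBBBWW
BBBBWW
WWWWWW
WWWWWW
After op 2 paint(0,0,G):
GBWWWW
BBWWWW
BBBBWW
BBBBWW
BBBBWW
BBBBWW
WWWWWW
WWWWWW
After op 3 paint(0,3,K):
GBWKWW
BBWWWW
BBBBWW
BBBBWW
BBBBWW
BBBBWW
WWWWWW
WWWWWW
After op 4 paint(6,2,K):
GBWKWW
BBWWWW
BBBBWW
BBBBWW
BBBBWW
BBBBWW
WWKWWW
WWWWWW

Answer: GBWKWW
BBWWWW
BBBBWW
BBBBWW
BBBBWW
BBBBWW
WWKWWW
WWWWWW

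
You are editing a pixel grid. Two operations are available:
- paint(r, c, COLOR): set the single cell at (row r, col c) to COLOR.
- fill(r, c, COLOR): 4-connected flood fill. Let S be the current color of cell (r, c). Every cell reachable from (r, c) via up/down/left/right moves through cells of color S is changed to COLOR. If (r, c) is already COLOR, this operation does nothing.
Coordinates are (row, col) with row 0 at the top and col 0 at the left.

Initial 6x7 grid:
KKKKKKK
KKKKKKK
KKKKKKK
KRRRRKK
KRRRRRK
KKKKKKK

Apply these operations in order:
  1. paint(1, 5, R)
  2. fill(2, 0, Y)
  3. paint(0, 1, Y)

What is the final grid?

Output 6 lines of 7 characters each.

After op 1 paint(1,5,R):
KKKKKKK
KKKKKRK
KKKKKKK
KRRRRKK
KRRRRRK
KKKKKKK
After op 2 fill(2,0,Y) [32 cells changed]:
YYYYYYY
YYYYYRY
YYYYYYY
YRRRRYY
YRRRRRY
YYYYYYY
After op 3 paint(0,1,Y):
YYYYYYY
YYYYYRY
YYYYYYY
YRRRRYY
YRRRRRY
YYYYYYY

Answer: YYYYYYY
YYYYYRY
YYYYYYY
YRRRRYY
YRRRRRY
YYYYYYY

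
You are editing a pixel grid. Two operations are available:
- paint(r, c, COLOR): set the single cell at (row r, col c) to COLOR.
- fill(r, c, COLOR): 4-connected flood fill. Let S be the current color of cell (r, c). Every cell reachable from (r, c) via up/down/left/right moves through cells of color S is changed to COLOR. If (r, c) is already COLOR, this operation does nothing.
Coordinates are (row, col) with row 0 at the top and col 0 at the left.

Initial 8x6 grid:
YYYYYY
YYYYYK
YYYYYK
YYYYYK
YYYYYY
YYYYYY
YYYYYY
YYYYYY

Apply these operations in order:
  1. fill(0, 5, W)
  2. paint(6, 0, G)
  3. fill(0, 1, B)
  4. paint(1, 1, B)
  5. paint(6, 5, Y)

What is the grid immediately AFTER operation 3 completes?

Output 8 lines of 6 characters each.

Answer: BBBBBB
BBBBBK
BBBBBK
BBBBBK
BBBBBB
BBBBBB
GBBBBB
BBBBBB

Derivation:
After op 1 fill(0,5,W) [45 cells changed]:
WWWWWW
WWWWWK
WWWWWK
WWWWWK
WWWWWW
WWWWWW
WWWWWW
WWWWWW
After op 2 paint(6,0,G):
WWWWWW
WWWWWK
WWWWWK
WWWWWK
WWWWWW
WWWWWW
GWWWWW
WWWWWW
After op 3 fill(0,1,B) [44 cells changed]:
BBBBBB
BBBBBK
BBBBBK
BBBBBK
BBBBBB
BBBBBB
GBBBBB
BBBBBB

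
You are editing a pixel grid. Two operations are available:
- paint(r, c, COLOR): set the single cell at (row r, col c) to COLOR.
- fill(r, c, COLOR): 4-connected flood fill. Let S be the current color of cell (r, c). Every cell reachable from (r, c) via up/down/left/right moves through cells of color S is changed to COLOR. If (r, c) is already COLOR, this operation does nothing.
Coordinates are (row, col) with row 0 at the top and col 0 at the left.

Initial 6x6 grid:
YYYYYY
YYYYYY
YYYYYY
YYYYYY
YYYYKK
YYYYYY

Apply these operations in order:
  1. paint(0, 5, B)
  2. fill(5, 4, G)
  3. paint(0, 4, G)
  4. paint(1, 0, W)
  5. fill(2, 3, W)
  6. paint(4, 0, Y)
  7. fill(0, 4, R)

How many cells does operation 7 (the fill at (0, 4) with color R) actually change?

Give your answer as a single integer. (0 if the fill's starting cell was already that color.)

Answer: 32

Derivation:
After op 1 paint(0,5,B):
YYYYYB
YYYYYY
YYYYYY
YYYYYY
YYYYKK
YYYYYY
After op 2 fill(5,4,G) [33 cells changed]:
GGGGGB
GGGGGG
GGGGGG
GGGGGG
GGGGKK
GGGGGG
After op 3 paint(0,4,G):
GGGGGB
GGGGGG
GGGGGG
GGGGGG
GGGGKK
GGGGGG
After op 4 paint(1,0,W):
GGGGGB
WGGGGG
GGGGGG
GGGGGG
GGGGKK
GGGGGG
After op 5 fill(2,3,W) [32 cells changed]:
WWWWWB
WWWWWW
WWWWWW
WWWWWW
WWWWKK
WWWWWW
After op 6 paint(4,0,Y):
WWWWWB
WWWWWW
WWWWWW
WWWWWW
YWWWKK
WWWWWW
After op 7 fill(0,4,R) [32 cells changed]:
RRRRRB
RRRRRR
RRRRRR
RRRRRR
YRRRKK
RRRRRR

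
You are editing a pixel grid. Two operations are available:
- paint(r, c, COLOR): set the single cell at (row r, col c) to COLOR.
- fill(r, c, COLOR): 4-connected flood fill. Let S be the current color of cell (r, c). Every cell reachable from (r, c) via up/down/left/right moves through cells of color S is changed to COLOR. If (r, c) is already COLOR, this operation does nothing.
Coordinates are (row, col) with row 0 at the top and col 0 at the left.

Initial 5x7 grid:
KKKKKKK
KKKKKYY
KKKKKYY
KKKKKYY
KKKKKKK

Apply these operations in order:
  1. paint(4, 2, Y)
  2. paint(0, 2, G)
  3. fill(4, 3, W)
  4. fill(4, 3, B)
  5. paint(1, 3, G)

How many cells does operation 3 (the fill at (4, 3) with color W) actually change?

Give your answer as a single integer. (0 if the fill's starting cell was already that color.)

Answer: 27

Derivation:
After op 1 paint(4,2,Y):
KKKKKKK
KKKKKYY
KKKKKYY
KKKKKYY
KKYKKKK
After op 2 paint(0,2,G):
KKGKKKK
KKKKKYY
KKKKKYY
KKKKKYY
KKYKKKK
After op 3 fill(4,3,W) [27 cells changed]:
WWGWWWW
WWWWWYY
WWWWWYY
WWWWWYY
WWYWWWW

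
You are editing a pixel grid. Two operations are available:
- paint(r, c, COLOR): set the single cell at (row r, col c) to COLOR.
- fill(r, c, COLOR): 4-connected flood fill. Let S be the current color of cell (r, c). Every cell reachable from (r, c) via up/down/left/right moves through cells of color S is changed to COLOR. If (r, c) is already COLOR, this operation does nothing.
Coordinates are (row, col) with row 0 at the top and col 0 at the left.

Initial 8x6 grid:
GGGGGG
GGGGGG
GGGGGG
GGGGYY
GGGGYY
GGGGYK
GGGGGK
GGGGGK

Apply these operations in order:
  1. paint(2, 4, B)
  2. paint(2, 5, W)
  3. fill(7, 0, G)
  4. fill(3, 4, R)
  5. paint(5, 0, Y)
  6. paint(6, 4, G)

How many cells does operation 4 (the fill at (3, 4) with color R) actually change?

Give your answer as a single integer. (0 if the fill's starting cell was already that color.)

Answer: 5

Derivation:
After op 1 paint(2,4,B):
GGGGGG
GGGGGG
GGGGBG
GGGGYY
GGGGYY
GGGGYK
GGGGGK
GGGGGK
After op 2 paint(2,5,W):
GGGGGG
GGGGGG
GGGGBW
GGGGYY
GGGGYY
GGGGYK
GGGGGK
GGGGGK
After op 3 fill(7,0,G) [0 cells changed]:
GGGGGG
GGGGGG
GGGGBW
GGGGYY
GGGGYY
GGGGYK
GGGGGK
GGGGGK
After op 4 fill(3,4,R) [5 cells changed]:
GGGGGG
GGGGGG
GGGGBW
GGGGRR
GGGGRR
GGGGRK
GGGGGK
GGGGGK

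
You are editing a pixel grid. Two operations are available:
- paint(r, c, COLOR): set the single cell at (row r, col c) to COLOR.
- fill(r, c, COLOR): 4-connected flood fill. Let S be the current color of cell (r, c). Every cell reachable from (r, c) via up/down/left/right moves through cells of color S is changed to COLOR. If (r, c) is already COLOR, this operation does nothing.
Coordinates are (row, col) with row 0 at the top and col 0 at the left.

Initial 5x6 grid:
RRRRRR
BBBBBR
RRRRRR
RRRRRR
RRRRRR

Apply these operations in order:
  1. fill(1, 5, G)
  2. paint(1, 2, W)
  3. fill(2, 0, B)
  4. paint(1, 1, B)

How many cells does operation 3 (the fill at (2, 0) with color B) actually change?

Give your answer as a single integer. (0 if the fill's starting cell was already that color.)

After op 1 fill(1,5,G) [25 cells changed]:
GGGGGG
BBBBBG
GGGGGG
GGGGGG
GGGGGG
After op 2 paint(1,2,W):
GGGGGG
BBWBBG
GGGGGG
GGGGGG
GGGGGG
After op 3 fill(2,0,B) [25 cells changed]:
BBBBBB
BBWBBB
BBBBBB
BBBBBB
BBBBBB

Answer: 25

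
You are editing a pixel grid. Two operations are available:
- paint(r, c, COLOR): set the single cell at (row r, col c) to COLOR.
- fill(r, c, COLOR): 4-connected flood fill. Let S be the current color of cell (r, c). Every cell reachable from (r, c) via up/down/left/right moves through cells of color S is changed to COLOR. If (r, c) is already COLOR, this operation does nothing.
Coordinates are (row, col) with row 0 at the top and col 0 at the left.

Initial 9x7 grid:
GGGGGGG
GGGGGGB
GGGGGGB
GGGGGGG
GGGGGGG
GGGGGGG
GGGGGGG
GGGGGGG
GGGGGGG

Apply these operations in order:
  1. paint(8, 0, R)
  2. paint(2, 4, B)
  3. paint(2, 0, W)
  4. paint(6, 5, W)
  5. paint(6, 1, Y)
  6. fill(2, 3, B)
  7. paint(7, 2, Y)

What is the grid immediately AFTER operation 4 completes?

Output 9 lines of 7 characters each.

After op 1 paint(8,0,R):
GGGGGGG
GGGGGGB
GGGGGGB
GGGGGGG
GGGGGGG
GGGGGGG
GGGGGGG
GGGGGGG
RGGGGGG
After op 2 paint(2,4,B):
GGGGGGG
GGGGGGB
GGGGBGB
GGGGGGG
GGGGGGG
GGGGGGG
GGGGGGG
GGGGGGG
RGGGGGG
After op 3 paint(2,0,W):
GGGGGGG
GGGGGGB
WGGGBGB
GGGGGGG
GGGGGGG
GGGGGGG
GGGGGGG
GGGGGGG
RGGGGGG
After op 4 paint(6,5,W):
GGGGGGG
GGGGGGB
WGGGBGB
GGGGGGG
GGGGGGG
GGGGGGG
GGGGGWG
GGGGGGG
RGGGGGG

Answer: GGGGGGG
GGGGGGB
WGGGBGB
GGGGGGG
GGGGGGG
GGGGGGG
GGGGGWG
GGGGGGG
RGGGGGG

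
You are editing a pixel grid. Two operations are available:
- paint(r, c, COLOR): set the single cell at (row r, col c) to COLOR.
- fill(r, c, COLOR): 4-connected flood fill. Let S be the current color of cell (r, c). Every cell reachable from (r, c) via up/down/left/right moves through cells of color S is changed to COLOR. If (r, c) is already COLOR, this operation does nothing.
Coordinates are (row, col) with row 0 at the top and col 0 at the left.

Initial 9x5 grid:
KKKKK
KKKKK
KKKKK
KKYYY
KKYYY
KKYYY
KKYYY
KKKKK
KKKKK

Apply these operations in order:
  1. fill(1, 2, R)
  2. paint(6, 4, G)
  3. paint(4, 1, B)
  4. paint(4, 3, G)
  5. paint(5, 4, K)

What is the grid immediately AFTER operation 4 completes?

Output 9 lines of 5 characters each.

After op 1 fill(1,2,R) [33 cells changed]:
RRRRR
RRRRR
RRRRR
RRYYY
RRYYY
RRYYY
RRYYY
RRRRR
RRRRR
After op 2 paint(6,4,G):
RRRRR
RRRRR
RRRRR
RRYYY
RRYYY
RRYYY
RRYYG
RRRRR
RRRRR
After op 3 paint(4,1,B):
RRRRR
RRRRR
RRRRR
RRYYY
RBYYY
RRYYY
RRYYG
RRRRR
RRRRR
After op 4 paint(4,3,G):
RRRRR
RRRRR
RRRRR
RRYYY
RBYGY
RRYYY
RRYYG
RRRRR
RRRRR

Answer: RRRRR
RRRRR
RRRRR
RRYYY
RBYGY
RRYYY
RRYYG
RRRRR
RRRRR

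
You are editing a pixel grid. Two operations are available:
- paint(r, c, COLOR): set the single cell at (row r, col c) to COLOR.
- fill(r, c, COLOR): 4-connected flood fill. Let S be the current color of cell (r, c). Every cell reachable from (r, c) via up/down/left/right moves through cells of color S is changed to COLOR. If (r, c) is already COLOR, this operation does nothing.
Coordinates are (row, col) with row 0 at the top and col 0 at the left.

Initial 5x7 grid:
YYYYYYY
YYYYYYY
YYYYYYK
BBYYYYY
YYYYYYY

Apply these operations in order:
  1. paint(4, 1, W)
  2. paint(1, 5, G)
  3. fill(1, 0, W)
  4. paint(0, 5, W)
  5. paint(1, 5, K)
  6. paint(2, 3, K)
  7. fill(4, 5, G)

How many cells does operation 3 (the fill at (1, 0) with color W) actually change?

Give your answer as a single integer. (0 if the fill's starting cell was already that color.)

After op 1 paint(4,1,W):
YYYYYYY
YYYYYYY
YYYYYYK
BBYYYYY
YWYYYYY
After op 2 paint(1,5,G):
YYYYYYY
YYYYYGY
YYYYYYK
BBYYYYY
YWYYYYY
After op 3 fill(1,0,W) [29 cells changed]:
WWWWWWW
WWWWWGW
WWWWWWK
BBWWWWW
YWWWWWW

Answer: 29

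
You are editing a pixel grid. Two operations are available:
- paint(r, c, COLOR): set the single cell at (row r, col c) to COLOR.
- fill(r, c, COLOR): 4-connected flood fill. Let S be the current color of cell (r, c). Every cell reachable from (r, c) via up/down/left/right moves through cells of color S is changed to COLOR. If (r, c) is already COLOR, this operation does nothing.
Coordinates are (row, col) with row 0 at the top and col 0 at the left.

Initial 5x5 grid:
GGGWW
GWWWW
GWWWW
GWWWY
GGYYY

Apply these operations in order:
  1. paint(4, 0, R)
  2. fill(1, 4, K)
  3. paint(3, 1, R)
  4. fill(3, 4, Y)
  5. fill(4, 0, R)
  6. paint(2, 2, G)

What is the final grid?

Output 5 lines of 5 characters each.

After op 1 paint(4,0,R):
GGGWW
GWWWW
GWWWW
GWWWY
RGYYY
After op 2 fill(1,4,K) [13 cells changed]:
GGGKK
GKKKK
GKKKK
GKKKY
RGYYY
After op 3 paint(3,1,R):
GGGKK
GKKKK
GKKKK
GRKKY
RGYYY
After op 4 fill(3,4,Y) [0 cells changed]:
GGGKK
GKKKK
GKKKK
GRKKY
RGYYY
After op 5 fill(4,0,R) [0 cells changed]:
GGGKK
GKKKK
GKKKK
GRKKY
RGYYY
After op 6 paint(2,2,G):
GGGKK
GKKKK
GKGKK
GRKKY
RGYYY

Answer: GGGKK
GKKKK
GKGKK
GRKKY
RGYYY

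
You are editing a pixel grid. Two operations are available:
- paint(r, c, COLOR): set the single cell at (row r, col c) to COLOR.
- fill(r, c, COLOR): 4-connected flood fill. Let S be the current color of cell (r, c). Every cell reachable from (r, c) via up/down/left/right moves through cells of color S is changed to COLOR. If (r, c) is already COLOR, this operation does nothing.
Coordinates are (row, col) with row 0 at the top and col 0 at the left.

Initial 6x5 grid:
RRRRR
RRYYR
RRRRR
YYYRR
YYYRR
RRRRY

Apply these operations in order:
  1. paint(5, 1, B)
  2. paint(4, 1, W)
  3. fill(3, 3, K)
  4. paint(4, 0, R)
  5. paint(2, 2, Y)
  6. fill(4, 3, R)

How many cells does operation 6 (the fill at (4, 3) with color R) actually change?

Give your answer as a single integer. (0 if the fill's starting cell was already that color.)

Answer: 18

Derivation:
After op 1 paint(5,1,B):
RRRRR
RRYYR
RRRRR
YYYRR
YYYRR
RBRRY
After op 2 paint(4,1,W):
RRRRR
RRYYR
RRRRR
YYYRR
YWYRR
RBRRY
After op 3 fill(3,3,K) [19 cells changed]:
KKKKK
KKYYK
KKKKK
YYYKK
YWYKK
RBKKY
After op 4 paint(4,0,R):
KKKKK
KKYYK
KKKKK
YYYKK
RWYKK
RBKKY
After op 5 paint(2,2,Y):
KKKKK
KKYYK
KKYKK
YYYKK
RWYKK
RBKKY
After op 6 fill(4,3,R) [18 cells changed]:
RRRRR
RRYYR
RRYRR
YYYRR
RWYRR
RBRRY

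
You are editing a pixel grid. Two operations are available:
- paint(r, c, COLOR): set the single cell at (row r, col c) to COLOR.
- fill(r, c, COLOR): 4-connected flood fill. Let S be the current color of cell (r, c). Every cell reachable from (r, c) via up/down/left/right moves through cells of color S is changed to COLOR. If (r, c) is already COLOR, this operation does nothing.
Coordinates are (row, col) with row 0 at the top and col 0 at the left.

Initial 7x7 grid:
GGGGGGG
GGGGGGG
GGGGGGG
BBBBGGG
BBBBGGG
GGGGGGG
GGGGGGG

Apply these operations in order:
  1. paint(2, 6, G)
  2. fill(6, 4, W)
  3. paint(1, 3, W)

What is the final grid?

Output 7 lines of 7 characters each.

After op 1 paint(2,6,G):
GGGGGGG
GGGGGGG
GGGGGGG
BBBBGGG
BBBBGGG
GGGGGGG
GGGGGGG
After op 2 fill(6,4,W) [41 cells changed]:
WWWWWWW
WWWWWWW
WWWWWWW
BBBBWWW
BBBBWWW
WWWWWWW
WWWWWWW
After op 3 paint(1,3,W):
WWWWWWW
WWWWWWW
WWWWWWW
BBBBWWW
BBBBWWW
WWWWWWW
WWWWWWW

Answer: WWWWWWW
WWWWWWW
WWWWWWW
BBBBWWW
BBBBWWW
WWWWWWW
WWWWWWW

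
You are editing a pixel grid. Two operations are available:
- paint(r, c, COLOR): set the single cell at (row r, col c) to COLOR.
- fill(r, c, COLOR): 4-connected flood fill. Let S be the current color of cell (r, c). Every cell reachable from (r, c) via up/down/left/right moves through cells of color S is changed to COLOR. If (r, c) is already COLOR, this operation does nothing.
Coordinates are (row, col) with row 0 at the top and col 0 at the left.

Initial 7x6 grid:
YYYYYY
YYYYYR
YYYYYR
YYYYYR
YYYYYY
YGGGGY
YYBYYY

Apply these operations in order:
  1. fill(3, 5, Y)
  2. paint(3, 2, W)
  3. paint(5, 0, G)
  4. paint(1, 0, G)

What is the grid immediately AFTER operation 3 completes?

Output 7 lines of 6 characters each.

Answer: YYYYYY
YYYYYY
YYYYYY
YYWYYY
YYYYYY
GGGGGY
YYBYYY

Derivation:
After op 1 fill(3,5,Y) [3 cells changed]:
YYYYYY
YYYYYY
YYYYYY
YYYYYY
YYYYYY
YGGGGY
YYBYYY
After op 2 paint(3,2,W):
YYYYYY
YYYYYY
YYYYYY
YYWYYY
YYYYYY
YGGGGY
YYBYYY
After op 3 paint(5,0,G):
YYYYYY
YYYYYY
YYYYYY
YYWYYY
YYYYYY
GGGGGY
YYBYYY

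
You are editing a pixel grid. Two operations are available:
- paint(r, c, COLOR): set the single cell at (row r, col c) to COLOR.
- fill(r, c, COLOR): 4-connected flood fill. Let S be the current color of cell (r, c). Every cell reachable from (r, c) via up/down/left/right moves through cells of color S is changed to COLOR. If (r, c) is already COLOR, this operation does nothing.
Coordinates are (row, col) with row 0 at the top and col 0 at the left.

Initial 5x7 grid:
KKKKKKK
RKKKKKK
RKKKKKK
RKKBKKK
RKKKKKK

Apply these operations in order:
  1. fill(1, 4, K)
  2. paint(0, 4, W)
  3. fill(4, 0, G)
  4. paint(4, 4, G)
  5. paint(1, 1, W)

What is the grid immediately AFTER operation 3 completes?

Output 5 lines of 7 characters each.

Answer: KKKKWKK
GKKKKKK
GKKKKKK
GKKBKKK
GKKKKKK

Derivation:
After op 1 fill(1,4,K) [0 cells changed]:
KKKKKKK
RKKKKKK
RKKKKKK
RKKBKKK
RKKKKKK
After op 2 paint(0,4,W):
KKKKWKK
RKKKKKK
RKKKKKK
RKKBKKK
RKKKKKK
After op 3 fill(4,0,G) [4 cells changed]:
KKKKWKK
GKKKKKK
GKKKKKK
GKKBKKK
GKKKKKK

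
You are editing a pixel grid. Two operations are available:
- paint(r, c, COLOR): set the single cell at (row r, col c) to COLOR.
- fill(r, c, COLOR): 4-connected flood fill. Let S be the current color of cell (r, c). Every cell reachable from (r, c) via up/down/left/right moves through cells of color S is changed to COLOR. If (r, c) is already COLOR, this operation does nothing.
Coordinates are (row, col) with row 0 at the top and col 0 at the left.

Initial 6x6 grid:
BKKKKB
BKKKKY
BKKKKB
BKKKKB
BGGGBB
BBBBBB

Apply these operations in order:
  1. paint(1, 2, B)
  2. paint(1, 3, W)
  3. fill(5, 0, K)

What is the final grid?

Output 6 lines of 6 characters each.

After op 1 paint(1,2,B):
BKKKKB
BKBKKY
BKKKKB
BKKKKB
BGGGBB
BBBBBB
After op 2 paint(1,3,W):
BKKKKB
BKBWKY
BKKKKB
BKKKKB
BGGGBB
BBBBBB
After op 3 fill(5,0,K) [15 cells changed]:
KKKKKB
KKBWKY
KKKKKK
KKKKKK
KGGGKK
KKKKKK

Answer: KKKKKB
KKBWKY
KKKKKK
KKKKKK
KGGGKK
KKKKKK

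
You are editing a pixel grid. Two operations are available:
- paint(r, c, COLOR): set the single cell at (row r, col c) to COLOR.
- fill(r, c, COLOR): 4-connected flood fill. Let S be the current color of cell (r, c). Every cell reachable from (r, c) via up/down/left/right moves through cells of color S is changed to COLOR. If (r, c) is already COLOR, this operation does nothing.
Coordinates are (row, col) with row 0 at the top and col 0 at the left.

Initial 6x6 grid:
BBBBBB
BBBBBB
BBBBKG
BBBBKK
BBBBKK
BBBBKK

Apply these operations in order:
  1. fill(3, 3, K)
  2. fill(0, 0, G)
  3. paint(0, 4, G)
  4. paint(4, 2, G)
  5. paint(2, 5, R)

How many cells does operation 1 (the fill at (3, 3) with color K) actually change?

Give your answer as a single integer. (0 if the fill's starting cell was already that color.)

After op 1 fill(3,3,K) [28 cells changed]:
KKKKKK
KKKKKK
KKKKKG
KKKKKK
KKKKKK
KKKKKK

Answer: 28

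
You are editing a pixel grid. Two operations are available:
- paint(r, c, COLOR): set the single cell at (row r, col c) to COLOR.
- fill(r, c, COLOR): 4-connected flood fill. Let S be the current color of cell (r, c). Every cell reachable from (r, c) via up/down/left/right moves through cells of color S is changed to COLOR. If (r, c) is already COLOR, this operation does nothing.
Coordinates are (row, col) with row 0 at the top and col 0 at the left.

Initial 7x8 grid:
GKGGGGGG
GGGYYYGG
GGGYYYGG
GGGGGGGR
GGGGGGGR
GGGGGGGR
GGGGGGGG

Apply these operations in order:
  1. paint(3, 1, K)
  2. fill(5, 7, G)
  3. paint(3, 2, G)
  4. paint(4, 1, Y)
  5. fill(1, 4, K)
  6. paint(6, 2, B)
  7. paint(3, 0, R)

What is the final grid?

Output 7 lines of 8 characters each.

After op 1 paint(3,1,K):
GKGGGGGG
GGGYYYGG
GGGYYYGG
GKGGGGGR
GGGGGGGR
GGGGGGGR
GGGGGGGG
After op 2 fill(5,7,G) [3 cells changed]:
GKGGGGGG
GGGYYYGG
GGGYYYGG
GKGGGGGG
GGGGGGGG
GGGGGGGG
GGGGGGGG
After op 3 paint(3,2,G):
GKGGGGGG
GGGYYYGG
GGGYYYGG
GKGGGGGG
GGGGGGGG
GGGGGGGG
GGGGGGGG
After op 4 paint(4,1,Y):
GKGGGGGG
GGGYYYGG
GGGYYYGG
GKGGGGGG
GYGGGGGG
GGGGGGGG
GGGGGGGG
After op 5 fill(1,4,K) [6 cells changed]:
GKGGGGGG
GGGKKKGG
GGGKKKGG
GKGGGGGG
GYGGGGGG
GGGGGGGG
GGGGGGGG
After op 6 paint(6,2,B):
GKGGGGGG
GGGKKKGG
GGGKKKGG
GKGGGGGG
GYGGGGGG
GGGGGGGG
GGBGGGGG
After op 7 paint(3,0,R):
GKGGGGGG
GGGKKKGG
GGGKKKGG
RKGGGGGG
GYGGGGGG
GGGGGGGG
GGBGGGGG

Answer: GKGGGGGG
GGGKKKGG
GGGKKKGG
RKGGGGGG
GYGGGGGG
GGGGGGGG
GGBGGGGG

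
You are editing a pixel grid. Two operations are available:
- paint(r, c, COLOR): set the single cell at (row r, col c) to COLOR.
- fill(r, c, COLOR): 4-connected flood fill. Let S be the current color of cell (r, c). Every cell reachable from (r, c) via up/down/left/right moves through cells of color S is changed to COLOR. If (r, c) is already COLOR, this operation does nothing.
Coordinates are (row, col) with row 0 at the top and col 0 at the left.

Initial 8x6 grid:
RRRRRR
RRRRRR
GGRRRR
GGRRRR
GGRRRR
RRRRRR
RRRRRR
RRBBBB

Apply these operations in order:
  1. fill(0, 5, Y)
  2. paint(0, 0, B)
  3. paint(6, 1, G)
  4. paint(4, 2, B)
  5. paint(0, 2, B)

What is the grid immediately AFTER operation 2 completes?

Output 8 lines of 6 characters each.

After op 1 fill(0,5,Y) [38 cells changed]:
YYYYYY
YYYYYY
GGYYYY
GGYYYY
GGYYYY
YYYYYY
YYYYYY
YYBBBB
After op 2 paint(0,0,B):
BYYYYY
YYYYYY
GGYYYY
GGYYYY
GGYYYY
YYYYYY
YYYYYY
YYBBBB

Answer: BYYYYY
YYYYYY
GGYYYY
GGYYYY
GGYYYY
YYYYYY
YYYYYY
YYBBBB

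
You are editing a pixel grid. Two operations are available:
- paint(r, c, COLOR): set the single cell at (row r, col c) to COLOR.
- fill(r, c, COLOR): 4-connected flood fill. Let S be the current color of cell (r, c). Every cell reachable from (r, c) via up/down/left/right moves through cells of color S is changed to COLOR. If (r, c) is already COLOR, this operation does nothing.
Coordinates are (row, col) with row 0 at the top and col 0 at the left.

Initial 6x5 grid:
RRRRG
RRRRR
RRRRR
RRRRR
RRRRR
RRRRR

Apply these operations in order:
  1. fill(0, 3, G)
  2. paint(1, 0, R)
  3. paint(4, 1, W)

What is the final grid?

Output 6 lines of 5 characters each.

After op 1 fill(0,3,G) [29 cells changed]:
GGGGG
GGGGG
GGGGG
GGGGG
GGGGG
GGGGG
After op 2 paint(1,0,R):
GGGGG
RGGGG
GGGGG
GGGGG
GGGGG
GGGGG
After op 3 paint(4,1,W):
GGGGG
RGGGG
GGGGG
GGGGG
GWGGG
GGGGG

Answer: GGGGG
RGGGG
GGGGG
GGGGG
GWGGG
GGGGG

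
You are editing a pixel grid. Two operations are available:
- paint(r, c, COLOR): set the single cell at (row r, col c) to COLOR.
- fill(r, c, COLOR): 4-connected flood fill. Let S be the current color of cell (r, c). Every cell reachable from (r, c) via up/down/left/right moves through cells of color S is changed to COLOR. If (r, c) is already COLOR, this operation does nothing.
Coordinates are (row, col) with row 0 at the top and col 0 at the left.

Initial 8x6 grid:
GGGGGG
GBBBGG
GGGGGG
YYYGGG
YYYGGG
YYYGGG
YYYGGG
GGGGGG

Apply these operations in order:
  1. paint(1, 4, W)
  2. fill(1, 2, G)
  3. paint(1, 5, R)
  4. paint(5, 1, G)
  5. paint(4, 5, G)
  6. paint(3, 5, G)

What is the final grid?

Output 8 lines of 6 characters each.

Answer: GGGGGG
GGGGWR
GGGGGG
YYYGGG
YYYGGG
YGYGGG
YYYGGG
GGGGGG

Derivation:
After op 1 paint(1,4,W):
GGGGGG
GBBBWG
GGGGGG
YYYGGG
YYYGGG
YYYGGG
YYYGGG
GGGGGG
After op 2 fill(1,2,G) [3 cells changed]:
GGGGGG
GGGGWG
GGGGGG
YYYGGG
YYYGGG
YYYGGG
YYYGGG
GGGGGG
After op 3 paint(1,5,R):
GGGGGG
GGGGWR
GGGGGG
YYYGGG
YYYGGG
YYYGGG
YYYGGG
GGGGGG
After op 4 paint(5,1,G):
GGGGGG
GGGGWR
GGGGGG
YYYGGG
YYYGGG
YGYGGG
YYYGGG
GGGGGG
After op 5 paint(4,5,G):
GGGGGG
GGGGWR
GGGGGG
YYYGGG
YYYGGG
YGYGGG
YYYGGG
GGGGGG
After op 6 paint(3,5,G):
GGGGGG
GGGGWR
GGGGGG
YYYGGG
YYYGGG
YGYGGG
YYYGGG
GGGGGG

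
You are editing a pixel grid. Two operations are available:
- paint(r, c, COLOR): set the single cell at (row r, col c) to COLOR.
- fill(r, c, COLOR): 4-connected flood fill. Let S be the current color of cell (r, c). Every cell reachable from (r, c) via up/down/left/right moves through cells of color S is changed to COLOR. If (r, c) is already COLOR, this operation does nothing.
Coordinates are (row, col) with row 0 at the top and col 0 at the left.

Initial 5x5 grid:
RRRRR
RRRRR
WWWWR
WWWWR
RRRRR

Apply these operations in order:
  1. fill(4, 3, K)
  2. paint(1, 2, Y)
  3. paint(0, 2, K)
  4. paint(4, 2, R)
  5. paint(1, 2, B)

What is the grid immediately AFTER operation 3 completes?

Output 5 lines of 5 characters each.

Answer: KKKKK
KKYKK
WWWWK
WWWWK
KKKKK

Derivation:
After op 1 fill(4,3,K) [17 cells changed]:
KKKKK
KKKKK
WWWWK
WWWWK
KKKKK
After op 2 paint(1,2,Y):
KKKKK
KKYKK
WWWWK
WWWWK
KKKKK
After op 3 paint(0,2,K):
KKKKK
KKYKK
WWWWK
WWWWK
KKKKK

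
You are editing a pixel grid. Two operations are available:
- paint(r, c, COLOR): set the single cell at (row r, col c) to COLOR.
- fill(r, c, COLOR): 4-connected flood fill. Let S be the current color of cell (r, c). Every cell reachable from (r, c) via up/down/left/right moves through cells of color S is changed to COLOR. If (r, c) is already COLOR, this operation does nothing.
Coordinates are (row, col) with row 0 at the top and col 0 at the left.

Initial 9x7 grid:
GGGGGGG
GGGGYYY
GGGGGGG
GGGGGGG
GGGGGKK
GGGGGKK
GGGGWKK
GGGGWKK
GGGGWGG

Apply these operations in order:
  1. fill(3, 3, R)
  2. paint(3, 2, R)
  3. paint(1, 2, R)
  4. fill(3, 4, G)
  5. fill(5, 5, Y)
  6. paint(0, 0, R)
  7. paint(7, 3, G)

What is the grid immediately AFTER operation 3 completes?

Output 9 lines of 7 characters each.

After op 1 fill(3,3,R) [47 cells changed]:
RRRRRRR
RRRRYYY
RRRRRRR
RRRRRRR
RRRRRKK
RRRRRKK
RRRRWKK
RRRRWKK
RRRRWGG
After op 2 paint(3,2,R):
RRRRRRR
RRRRYYY
RRRRRRR
RRRRRRR
RRRRRKK
RRRRRKK
RRRRWKK
RRRRWKK
RRRRWGG
After op 3 paint(1,2,R):
RRRRRRR
RRRRYYY
RRRRRRR
RRRRRRR
RRRRRKK
RRRRRKK
RRRRWKK
RRRRWKK
RRRRWGG

Answer: RRRRRRR
RRRRYYY
RRRRRRR
RRRRRRR
RRRRRKK
RRRRRKK
RRRRWKK
RRRRWKK
RRRRWGG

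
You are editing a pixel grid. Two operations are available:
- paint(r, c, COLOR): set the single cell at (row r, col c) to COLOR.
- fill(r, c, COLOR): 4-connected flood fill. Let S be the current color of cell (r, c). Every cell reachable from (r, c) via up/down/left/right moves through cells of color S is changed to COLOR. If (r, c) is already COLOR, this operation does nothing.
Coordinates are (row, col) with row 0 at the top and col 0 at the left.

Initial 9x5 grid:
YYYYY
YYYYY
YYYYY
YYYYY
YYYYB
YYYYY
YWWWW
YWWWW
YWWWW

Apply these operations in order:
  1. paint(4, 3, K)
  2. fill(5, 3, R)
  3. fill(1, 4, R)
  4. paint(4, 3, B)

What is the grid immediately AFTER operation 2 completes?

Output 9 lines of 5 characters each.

After op 1 paint(4,3,K):
YYYYY
YYYYY
YYYYY
YYYYY
YYYKB
YYYYY
YWWWW
YWWWW
YWWWW
After op 2 fill(5,3,R) [31 cells changed]:
RRRRR
RRRRR
RRRRR
RRRRR
RRRKB
RRRRR
RWWWW
RWWWW
RWWWW

Answer: RRRRR
RRRRR
RRRRR
RRRRR
RRRKB
RRRRR
RWWWW
RWWWW
RWWWW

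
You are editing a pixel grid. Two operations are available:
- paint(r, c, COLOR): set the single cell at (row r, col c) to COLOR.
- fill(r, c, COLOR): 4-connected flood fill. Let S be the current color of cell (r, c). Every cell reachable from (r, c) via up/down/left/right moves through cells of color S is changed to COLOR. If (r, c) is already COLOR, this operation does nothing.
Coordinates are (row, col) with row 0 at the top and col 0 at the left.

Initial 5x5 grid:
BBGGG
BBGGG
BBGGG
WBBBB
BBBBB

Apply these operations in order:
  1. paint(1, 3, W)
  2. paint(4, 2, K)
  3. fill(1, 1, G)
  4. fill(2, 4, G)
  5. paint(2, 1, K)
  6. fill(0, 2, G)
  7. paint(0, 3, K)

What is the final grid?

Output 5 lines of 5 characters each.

After op 1 paint(1,3,W):
BBGGG
BBGWG
BBGGG
WBBBB
BBBBB
After op 2 paint(4,2,K):
BBGGG
BBGWG
BBGGG
WBBBB
BBKBB
After op 3 fill(1,1,G) [14 cells changed]:
GGGGG
GGGWG
GGGGG
WGGGG
GGKGG
After op 4 fill(2,4,G) [0 cells changed]:
GGGGG
GGGWG
GGGGG
WGGGG
GGKGG
After op 5 paint(2,1,K):
GGGGG
GGGWG
GKGGG
WGGGG
GGKGG
After op 6 fill(0,2,G) [0 cells changed]:
GGGGG
GGGWG
GKGGG
WGGGG
GGKGG
After op 7 paint(0,3,K):
GGGKG
GGGWG
GKGGG
WGGGG
GGKGG

Answer: GGGKG
GGGWG
GKGGG
WGGGG
GGKGG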